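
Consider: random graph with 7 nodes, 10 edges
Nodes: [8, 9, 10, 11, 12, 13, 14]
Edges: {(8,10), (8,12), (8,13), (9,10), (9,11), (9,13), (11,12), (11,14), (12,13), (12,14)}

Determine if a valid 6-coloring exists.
Yes, G is 6-colorable

A valid 6-coloring: color 1: [9, 12]; color 2: [8, 11]; color 3: [10, 13, 14].
(χ(G) = 3 ≤ 6.)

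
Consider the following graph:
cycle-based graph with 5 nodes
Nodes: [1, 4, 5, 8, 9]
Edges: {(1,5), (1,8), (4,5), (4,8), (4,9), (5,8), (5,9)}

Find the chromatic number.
Clique number ω(G) = 3 (lower bound: χ ≥ ω).
The clique on [1, 5, 8] has size 3, forcing χ ≥ 3, and the coloring below uses 3 colors, so χ(G) = 3.
A valid 3-coloring: color 1: [5]; color 2: [1, 4]; color 3: [8, 9].

χ(G) = 3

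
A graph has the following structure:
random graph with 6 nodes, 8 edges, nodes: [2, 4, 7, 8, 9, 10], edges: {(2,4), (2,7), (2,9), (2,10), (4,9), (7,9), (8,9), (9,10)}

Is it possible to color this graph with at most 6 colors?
A valid 6-coloring: color 1: [9]; color 2: [2, 8]; color 3: [4, 7, 10].
(χ(G) = 3 ≤ 6.)

Yes, G is 6-colorable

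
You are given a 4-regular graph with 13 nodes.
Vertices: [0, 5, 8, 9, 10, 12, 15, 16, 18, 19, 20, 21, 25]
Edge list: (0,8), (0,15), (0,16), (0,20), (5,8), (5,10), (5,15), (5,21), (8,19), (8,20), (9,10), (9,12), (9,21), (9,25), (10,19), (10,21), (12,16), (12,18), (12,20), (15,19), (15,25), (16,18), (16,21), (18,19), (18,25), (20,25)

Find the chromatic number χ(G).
Clique number ω(G) = 3 (lower bound: χ ≥ ω).
The clique on [0, 8, 20] has size 3, forcing χ ≥ 3, and the coloring below uses 3 colors, so χ(G) = 3.
A valid 3-coloring: color 1: [0, 10, 12, 25]; color 2: [8, 15, 18, 21]; color 3: [5, 9, 16, 19, 20].

χ(G) = 3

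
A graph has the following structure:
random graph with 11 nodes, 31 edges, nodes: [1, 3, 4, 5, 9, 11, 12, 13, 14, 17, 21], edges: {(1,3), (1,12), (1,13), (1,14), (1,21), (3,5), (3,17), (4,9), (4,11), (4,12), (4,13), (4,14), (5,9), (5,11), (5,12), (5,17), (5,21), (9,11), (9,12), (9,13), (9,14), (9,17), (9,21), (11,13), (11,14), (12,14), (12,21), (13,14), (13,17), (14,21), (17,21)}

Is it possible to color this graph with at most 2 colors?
The clique on vertices [4, 9, 11, 13, 14] has size 5 > 2, so it alone needs 5 colors.

No, G is not 2-colorable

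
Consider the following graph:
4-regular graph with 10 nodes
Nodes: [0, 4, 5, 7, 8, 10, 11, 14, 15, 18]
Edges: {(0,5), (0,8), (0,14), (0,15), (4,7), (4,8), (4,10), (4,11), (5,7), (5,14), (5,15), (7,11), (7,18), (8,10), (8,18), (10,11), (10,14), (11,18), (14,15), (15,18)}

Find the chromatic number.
Clique number ω(G) = 4 (lower bound: χ ≥ ω).
The clique on [0, 5, 14, 15] has size 4, forcing χ ≥ 4, and the coloring below uses 4 colors, so χ(G) = 4.
A valid 4-coloring: color 1: [0, 4, 18]; color 2: [7, 10, 15]; color 3: [8, 11, 14]; color 4: [5].

χ(G) = 4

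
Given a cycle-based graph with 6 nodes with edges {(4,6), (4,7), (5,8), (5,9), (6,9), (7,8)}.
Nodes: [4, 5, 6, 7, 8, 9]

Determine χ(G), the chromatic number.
Clique number ω(G) = 2 (lower bound: χ ≥ ω).
The graph is bipartite (no odd cycle), so 2 colors suffice: χ(G) = 2.
A valid 2-coloring: color 1: [5, 6, 7]; color 2: [4, 8, 9].

χ(G) = 2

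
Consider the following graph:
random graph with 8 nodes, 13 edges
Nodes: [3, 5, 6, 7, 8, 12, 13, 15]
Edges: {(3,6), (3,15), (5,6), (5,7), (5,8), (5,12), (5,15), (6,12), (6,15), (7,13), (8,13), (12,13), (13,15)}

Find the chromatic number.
χ(G) = 3

Clique number ω(G) = 3 (lower bound: χ ≥ ω).
The clique on [3, 6, 15] has size 3, forcing χ ≥ 3, and the coloring below uses 3 colors, so χ(G) = 3.
A valid 3-coloring: color 1: [3, 5, 13]; color 2: [6, 7, 8]; color 3: [12, 15].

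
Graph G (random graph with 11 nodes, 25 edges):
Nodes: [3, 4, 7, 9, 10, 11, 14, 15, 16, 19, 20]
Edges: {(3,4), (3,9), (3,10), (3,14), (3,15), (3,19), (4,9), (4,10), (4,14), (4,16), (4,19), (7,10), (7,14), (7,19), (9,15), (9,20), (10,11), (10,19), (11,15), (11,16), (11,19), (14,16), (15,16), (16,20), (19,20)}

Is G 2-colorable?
The clique on vertices [3, 4, 10, 19] has size 4 > 2, so it alone needs 4 colors.

No, G is not 2-colorable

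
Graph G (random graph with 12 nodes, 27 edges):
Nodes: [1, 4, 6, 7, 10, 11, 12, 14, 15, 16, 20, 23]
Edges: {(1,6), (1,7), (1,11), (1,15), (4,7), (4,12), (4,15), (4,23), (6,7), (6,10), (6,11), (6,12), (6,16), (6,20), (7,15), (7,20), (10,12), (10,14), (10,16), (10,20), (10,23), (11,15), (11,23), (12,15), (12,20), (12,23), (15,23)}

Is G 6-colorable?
A valid 6-coloring: color 1: [6, 14, 23]; color 2: [10, 15]; color 3: [7, 11, 12, 16]; color 4: [1, 4, 20].
(χ(G) = 4 ≤ 6.)

Yes, G is 6-colorable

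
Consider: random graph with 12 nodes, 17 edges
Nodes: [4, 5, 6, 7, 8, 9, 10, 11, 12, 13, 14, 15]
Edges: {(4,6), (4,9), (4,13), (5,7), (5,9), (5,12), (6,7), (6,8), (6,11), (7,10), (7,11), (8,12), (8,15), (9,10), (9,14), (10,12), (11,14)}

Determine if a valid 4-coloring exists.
Yes, G is 4-colorable

A valid 4-coloring: color 1: [6, 9, 12, 13, 15]; color 2: [4, 7, 8, 14]; color 3: [5, 10, 11].
(χ(G) = 3 ≤ 4.)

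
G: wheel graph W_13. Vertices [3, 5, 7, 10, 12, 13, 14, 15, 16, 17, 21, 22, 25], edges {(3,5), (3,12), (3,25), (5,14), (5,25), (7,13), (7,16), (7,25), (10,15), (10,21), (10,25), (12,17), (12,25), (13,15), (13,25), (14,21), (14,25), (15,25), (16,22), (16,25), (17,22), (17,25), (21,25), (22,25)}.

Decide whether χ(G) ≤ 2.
No, G is not 2-colorable

The clique on vertices [3, 12, 25] has size 3 > 2, so it alone needs 3 colors.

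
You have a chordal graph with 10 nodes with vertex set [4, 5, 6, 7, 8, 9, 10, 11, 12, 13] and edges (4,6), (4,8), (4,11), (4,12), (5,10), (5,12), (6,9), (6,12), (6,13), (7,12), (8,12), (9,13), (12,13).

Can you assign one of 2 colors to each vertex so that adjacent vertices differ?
No, G is not 2-colorable

The clique on vertices [6, 9, 13] has size 3 > 2, so it alone needs 3 colors.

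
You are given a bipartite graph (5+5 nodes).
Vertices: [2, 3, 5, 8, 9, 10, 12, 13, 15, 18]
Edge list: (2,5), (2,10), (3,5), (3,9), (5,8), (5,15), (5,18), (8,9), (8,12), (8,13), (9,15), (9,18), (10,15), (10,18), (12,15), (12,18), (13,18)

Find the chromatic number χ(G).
χ(G) = 2

Clique number ω(G) = 2 (lower bound: χ ≥ ω).
The graph is bipartite (no odd cycle), so 2 colors suffice: χ(G) = 2.
A valid 2-coloring: color 1: [2, 3, 8, 15, 18]; color 2: [5, 9, 10, 12, 13].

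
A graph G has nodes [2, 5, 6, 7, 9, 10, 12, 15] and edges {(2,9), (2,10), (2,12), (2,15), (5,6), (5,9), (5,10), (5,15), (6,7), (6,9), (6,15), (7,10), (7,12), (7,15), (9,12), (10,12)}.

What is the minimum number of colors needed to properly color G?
Clique number ω(G) = 3 (lower bound: χ ≥ ω).
The clique on [2, 9, 12] has size 3, forcing χ ≥ 3, and the coloring below uses 3 colors, so χ(G) = 3.
A valid 3-coloring: color 1: [9, 10, 15]; color 2: [2, 5, 7]; color 3: [6, 12].

χ(G) = 3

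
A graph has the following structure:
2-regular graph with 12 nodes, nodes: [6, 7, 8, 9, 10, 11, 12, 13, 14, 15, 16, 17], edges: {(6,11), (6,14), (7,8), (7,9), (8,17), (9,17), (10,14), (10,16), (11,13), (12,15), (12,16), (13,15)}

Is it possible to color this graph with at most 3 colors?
Yes, G is 3-colorable

A valid 3-coloring: color 1: [6, 8, 9, 10, 12, 13]; color 2: [7, 11, 14, 15, 16, 17].
(χ(G) = 2 ≤ 3.)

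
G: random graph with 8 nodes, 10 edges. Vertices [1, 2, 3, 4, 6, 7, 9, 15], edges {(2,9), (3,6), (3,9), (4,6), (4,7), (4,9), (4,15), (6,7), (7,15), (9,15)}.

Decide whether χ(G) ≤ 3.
Yes, G is 3-colorable

A valid 3-coloring: color 1: [1, 7, 9]; color 2: [2, 3, 4]; color 3: [6, 15].
(χ(G) = 3 ≤ 3.)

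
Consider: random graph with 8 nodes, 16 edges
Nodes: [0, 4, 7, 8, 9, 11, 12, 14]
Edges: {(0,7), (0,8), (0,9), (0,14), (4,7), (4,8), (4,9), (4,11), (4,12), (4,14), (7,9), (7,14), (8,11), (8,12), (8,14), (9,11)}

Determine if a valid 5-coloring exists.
Yes, G is 5-colorable

A valid 5-coloring: color 1: [0, 4]; color 2: [7, 8]; color 3: [9, 12, 14]; color 4: [11].
(χ(G) = 4 ≤ 5.)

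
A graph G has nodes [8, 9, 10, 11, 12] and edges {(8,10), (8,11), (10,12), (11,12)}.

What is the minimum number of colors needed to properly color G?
χ(G) = 2

Clique number ω(G) = 2 (lower bound: χ ≥ ω).
The graph is bipartite (no odd cycle), so 2 colors suffice: χ(G) = 2.
A valid 2-coloring: color 1: [8, 9, 12]; color 2: [10, 11].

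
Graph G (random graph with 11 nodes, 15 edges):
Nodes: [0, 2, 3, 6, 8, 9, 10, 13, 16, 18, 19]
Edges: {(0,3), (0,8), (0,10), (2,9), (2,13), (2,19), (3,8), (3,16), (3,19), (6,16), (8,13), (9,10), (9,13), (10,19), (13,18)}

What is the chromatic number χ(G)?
χ(G) = 3

Clique number ω(G) = 3 (lower bound: χ ≥ ω).
The clique on [2, 9, 13] has size 3, forcing χ ≥ 3, and the coloring below uses 3 colors, so χ(G) = 3.
A valid 3-coloring: color 1: [3, 6, 10, 13]; color 2: [8, 9, 16, 18, 19]; color 3: [0, 2].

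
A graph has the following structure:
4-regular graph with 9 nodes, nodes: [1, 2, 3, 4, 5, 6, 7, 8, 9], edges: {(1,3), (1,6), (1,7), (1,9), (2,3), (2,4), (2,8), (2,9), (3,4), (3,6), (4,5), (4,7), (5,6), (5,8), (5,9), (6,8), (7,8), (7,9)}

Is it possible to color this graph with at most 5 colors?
A valid 5-coloring: color 1: [2, 5, 7]; color 2: [3, 8, 9]; color 3: [1, 4]; color 4: [6].
(χ(G) = 4 ≤ 5.)

Yes, G is 5-colorable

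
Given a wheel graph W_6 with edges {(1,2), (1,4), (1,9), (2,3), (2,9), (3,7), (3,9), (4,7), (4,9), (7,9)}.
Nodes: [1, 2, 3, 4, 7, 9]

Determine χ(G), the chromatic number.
Clique number ω(G) = 3 (lower bound: χ ≥ ω).
Odd cycle [1, 4, 7, 3, 2] needs 3 colors (χ ≥ 3).
Vertex 9 is adjacent to every vertex of [1, 2, 3, 4, 7], which already need 3 colors among themselves, so 9 needs a new color (χ ≥ 4).
The coloring below uses 4 colors, so χ(G) = 4.
A valid 4-coloring: color 1: [9]; color 2: [1, 3]; color 3: [2, 4]; color 4: [7].

χ(G) = 4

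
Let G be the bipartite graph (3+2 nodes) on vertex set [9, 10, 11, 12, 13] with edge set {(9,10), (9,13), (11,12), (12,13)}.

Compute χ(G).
Clique number ω(G) = 2 (lower bound: χ ≥ ω).
The graph is bipartite (no odd cycle), so 2 colors suffice: χ(G) = 2.
A valid 2-coloring: color 1: [10, 11, 13]; color 2: [9, 12].

χ(G) = 2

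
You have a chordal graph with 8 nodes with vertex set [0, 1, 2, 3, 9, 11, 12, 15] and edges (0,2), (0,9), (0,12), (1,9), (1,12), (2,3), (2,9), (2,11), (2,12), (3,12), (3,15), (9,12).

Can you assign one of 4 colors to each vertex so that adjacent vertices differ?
A valid 4-coloring: color 1: [1, 2, 15]; color 2: [11, 12]; color 3: [3, 9]; color 4: [0].
(χ(G) = 4 ≤ 4.)

Yes, G is 4-colorable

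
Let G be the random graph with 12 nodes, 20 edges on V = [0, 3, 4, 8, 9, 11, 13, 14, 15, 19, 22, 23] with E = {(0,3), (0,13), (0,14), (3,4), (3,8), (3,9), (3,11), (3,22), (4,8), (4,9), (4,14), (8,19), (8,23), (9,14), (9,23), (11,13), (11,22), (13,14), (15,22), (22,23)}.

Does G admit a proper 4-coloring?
Yes, G is 4-colorable

A valid 4-coloring: color 1: [3, 14, 15, 19, 23]; color 2: [8, 9, 13, 22]; color 3: [0, 4, 11].
(χ(G) = 3 ≤ 4.)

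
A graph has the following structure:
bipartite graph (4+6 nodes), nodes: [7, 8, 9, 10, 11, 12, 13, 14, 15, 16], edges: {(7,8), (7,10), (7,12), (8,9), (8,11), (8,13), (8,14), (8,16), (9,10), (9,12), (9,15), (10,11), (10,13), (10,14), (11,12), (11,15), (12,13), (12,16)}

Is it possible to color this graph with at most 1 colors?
Edge (7,8) forces its endpoints to differ, so 1 color is not enough.

No, G is not 1-colorable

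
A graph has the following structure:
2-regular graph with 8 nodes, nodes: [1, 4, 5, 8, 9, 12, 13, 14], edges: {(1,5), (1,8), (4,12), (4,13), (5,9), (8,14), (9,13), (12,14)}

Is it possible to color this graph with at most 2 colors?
A valid 2-coloring: color 1: [5, 8, 12, 13]; color 2: [1, 4, 9, 14].
(χ(G) = 2 ≤ 2.)

Yes, G is 2-colorable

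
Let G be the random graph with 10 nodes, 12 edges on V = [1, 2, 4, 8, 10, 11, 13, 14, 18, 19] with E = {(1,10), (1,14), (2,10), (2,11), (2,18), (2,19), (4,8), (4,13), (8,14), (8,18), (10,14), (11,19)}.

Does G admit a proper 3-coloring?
A valid 3-coloring: color 1: [2, 4, 14]; color 2: [8, 10, 13, 19]; color 3: [1, 11, 18].
(χ(G) = 3 ≤ 3.)

Yes, G is 3-colorable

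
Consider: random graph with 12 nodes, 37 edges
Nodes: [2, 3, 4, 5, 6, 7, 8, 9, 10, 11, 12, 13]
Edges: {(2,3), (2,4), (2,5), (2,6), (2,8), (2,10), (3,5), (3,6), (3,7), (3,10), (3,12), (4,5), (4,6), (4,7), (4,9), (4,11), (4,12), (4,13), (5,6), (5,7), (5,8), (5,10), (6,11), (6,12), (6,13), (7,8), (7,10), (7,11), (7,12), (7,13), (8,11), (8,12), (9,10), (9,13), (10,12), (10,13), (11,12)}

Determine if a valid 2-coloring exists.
No, G is not 2-colorable

The clique on vertices [7, 8, 11, 12] has size 4 > 2, so it alone needs 4 colors.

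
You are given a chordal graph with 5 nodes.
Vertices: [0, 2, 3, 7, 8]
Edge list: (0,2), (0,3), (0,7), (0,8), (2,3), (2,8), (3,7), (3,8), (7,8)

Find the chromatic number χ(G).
Clique number ω(G) = 4 (lower bound: χ ≥ ω).
The clique on [0, 2, 3, 8] has size 4, forcing χ ≥ 4, and the coloring below uses 4 colors, so χ(G) = 4.
A valid 4-coloring: color 1: [0]; color 2: [8]; color 3: [3]; color 4: [2, 7].

χ(G) = 4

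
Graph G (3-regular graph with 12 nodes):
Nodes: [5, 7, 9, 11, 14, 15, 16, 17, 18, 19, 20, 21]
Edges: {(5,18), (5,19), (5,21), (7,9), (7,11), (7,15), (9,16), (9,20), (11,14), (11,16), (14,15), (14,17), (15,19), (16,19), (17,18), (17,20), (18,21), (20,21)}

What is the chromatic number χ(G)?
χ(G) = 3

Clique number ω(G) = 3 (lower bound: χ ≥ ω).
The clique on [5, 18, 21] has size 3, forcing χ ≥ 3, and the coloring below uses 3 colors, so χ(G) = 3.
A valid 3-coloring: color 1: [9, 11, 15, 17, 21]; color 2: [7, 14, 18, 19, 20]; color 3: [5, 16].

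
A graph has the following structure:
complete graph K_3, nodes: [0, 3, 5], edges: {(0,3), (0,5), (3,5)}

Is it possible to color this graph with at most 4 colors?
Yes, G is 4-colorable

A valid 4-coloring: color 1: [5]; color 2: [0]; color 3: [3].
(χ(G) = 3 ≤ 4.)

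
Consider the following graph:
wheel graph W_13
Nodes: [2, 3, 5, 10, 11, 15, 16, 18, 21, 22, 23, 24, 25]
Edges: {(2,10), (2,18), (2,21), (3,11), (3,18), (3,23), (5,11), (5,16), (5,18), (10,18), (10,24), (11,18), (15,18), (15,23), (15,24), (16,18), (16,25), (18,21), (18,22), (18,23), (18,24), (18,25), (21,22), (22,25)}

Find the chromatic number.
χ(G) = 3

Clique number ω(G) = 3 (lower bound: χ ≥ ω).
The clique on [2, 10, 18] has size 3, forcing χ ≥ 3, and the coloring below uses 3 colors, so χ(G) = 3.
A valid 3-coloring: color 1: [18]; color 2: [3, 5, 10, 15, 21, 25]; color 3: [2, 11, 16, 22, 23, 24].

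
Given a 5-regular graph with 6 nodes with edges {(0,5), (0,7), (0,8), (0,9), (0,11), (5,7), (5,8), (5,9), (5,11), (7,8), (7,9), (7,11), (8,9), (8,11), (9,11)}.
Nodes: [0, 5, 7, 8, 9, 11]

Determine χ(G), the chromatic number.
χ(G) = 6

Clique number ω(G) = 6 (lower bound: χ ≥ ω).
The clique on [0, 5, 7, 8, 9, 11] has size 6, forcing χ ≥ 6, and the coloring below uses 6 colors, so χ(G) = 6.
A valid 6-coloring: color 1: [7]; color 2: [5]; color 3: [11]; color 4: [8]; color 5: [9]; color 6: [0].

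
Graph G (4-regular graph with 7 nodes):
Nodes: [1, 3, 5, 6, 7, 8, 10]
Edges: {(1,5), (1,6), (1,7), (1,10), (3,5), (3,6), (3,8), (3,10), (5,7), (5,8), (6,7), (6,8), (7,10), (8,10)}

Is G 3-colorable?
Yes, G is 3-colorable

A valid 3-coloring: color 1: [3, 7]; color 2: [5, 6, 10]; color 3: [1, 8].
(χ(G) = 3 ≤ 3.)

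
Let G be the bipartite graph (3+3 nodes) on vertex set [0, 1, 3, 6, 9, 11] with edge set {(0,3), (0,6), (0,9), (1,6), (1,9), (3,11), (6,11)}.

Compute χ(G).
χ(G) = 2

Clique number ω(G) = 2 (lower bound: χ ≥ ω).
The graph is bipartite (no odd cycle), so 2 colors suffice: χ(G) = 2.
A valid 2-coloring: color 1: [0, 1, 11]; color 2: [3, 6, 9].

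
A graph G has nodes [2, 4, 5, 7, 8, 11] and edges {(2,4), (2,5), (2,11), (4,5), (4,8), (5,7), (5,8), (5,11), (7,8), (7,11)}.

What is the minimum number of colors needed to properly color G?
χ(G) = 4

Clique number ω(G) = 3 (lower bound: χ ≥ ω).
Odd cycle [7, 8, 4, 2, 11] needs 3 colors (χ ≥ 3).
Vertex 5 is adjacent to every vertex of [2, 4, 7, 8, 11], which already need 3 colors among themselves, so 5 needs a new color (χ ≥ 4).
The coloring below uses 4 colors, so χ(G) = 4.
A valid 4-coloring: color 1: [5]; color 2: [2, 7]; color 3: [8, 11]; color 4: [4].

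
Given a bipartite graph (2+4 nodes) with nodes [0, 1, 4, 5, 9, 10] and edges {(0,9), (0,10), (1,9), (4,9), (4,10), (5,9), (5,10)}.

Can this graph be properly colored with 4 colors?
A valid 4-coloring: color 1: [9, 10]; color 2: [0, 1, 4, 5].
(χ(G) = 2 ≤ 4.)

Yes, G is 4-colorable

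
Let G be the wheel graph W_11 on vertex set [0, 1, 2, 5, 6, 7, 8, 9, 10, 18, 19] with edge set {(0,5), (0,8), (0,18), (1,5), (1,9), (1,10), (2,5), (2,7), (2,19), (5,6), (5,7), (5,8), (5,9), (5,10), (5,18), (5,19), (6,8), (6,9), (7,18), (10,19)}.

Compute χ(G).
Clique number ω(G) = 3 (lower bound: χ ≥ ω).
The clique on [0, 5, 8] has size 3, forcing χ ≥ 3, and the coloring below uses 3 colors, so χ(G) = 3.
A valid 3-coloring: color 1: [5]; color 2: [2, 8, 9, 10, 18]; color 3: [0, 1, 6, 7, 19].

χ(G) = 3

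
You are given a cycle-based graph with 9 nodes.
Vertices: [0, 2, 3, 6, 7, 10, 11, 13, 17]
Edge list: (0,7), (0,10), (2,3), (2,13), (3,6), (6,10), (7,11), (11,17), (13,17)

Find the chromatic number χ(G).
Clique number ω(G) = 2 (lower bound: χ ≥ ω).
Odd cycle [0, 10, 6, 3, 2, 13, 17, 11, 7] needs 3 colors (χ ≥ 3).
The coloring below uses 3 colors, so χ(G) = 3.
A valid 3-coloring: color 1: [0, 2, 6, 11]; color 2: [3, 7, 10, 13]; color 3: [17].

χ(G) = 3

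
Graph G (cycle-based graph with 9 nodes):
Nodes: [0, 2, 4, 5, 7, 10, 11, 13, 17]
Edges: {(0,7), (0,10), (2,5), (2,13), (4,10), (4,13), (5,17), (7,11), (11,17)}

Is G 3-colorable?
Yes, G is 3-colorable

A valid 3-coloring: color 1: [0, 4, 5, 11]; color 2: [2, 7, 10, 17]; color 3: [13].
(χ(G) = 3 ≤ 3.)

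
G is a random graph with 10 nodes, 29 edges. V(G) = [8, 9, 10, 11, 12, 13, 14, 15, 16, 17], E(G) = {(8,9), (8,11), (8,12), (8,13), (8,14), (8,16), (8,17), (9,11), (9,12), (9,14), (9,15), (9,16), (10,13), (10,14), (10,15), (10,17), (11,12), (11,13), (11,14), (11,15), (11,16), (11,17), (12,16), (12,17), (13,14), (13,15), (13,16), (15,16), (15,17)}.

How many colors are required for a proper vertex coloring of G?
Clique number ω(G) = 5 (lower bound: χ ≥ ω).
The clique on [8, 9, 11, 12, 16] has size 5, forcing χ ≥ 5, and the coloring below uses 5 colors, so χ(G) = 5.
A valid 5-coloring: color 1: [10, 11]; color 2: [8, 15]; color 3: [14, 16, 17]; color 4: [9, 13]; color 5: [12].

χ(G) = 5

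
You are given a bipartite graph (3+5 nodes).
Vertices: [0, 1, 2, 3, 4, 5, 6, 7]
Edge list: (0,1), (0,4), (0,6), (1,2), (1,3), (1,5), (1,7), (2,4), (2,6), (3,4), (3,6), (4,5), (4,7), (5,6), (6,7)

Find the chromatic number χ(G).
Clique number ω(G) = 2 (lower bound: χ ≥ ω).
The graph is bipartite (no odd cycle), so 2 colors suffice: χ(G) = 2.
A valid 2-coloring: color 1: [1, 4, 6]; color 2: [0, 2, 3, 5, 7].

χ(G) = 2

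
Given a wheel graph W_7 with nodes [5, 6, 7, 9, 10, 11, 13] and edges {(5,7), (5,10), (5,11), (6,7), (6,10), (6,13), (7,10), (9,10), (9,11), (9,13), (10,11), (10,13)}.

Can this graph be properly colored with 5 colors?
Yes, G is 5-colorable

A valid 5-coloring: color 1: [10]; color 2: [7, 11, 13]; color 3: [5, 6, 9].
(χ(G) = 3 ≤ 5.)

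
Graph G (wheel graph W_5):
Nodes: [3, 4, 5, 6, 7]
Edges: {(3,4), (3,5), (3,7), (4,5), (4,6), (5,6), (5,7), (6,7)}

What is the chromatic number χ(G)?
Clique number ω(G) = 3 (lower bound: χ ≥ ω).
The clique on [3, 4, 5] has size 3, forcing χ ≥ 3, and the coloring below uses 3 colors, so χ(G) = 3.
A valid 3-coloring: color 1: [5]; color 2: [4, 7]; color 3: [3, 6].

χ(G) = 3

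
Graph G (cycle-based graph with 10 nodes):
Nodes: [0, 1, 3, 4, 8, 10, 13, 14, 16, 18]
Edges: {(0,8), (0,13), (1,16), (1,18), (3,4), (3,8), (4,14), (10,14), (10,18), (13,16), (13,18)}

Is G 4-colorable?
A valid 4-coloring: color 1: [1, 4, 8, 10, 13]; color 2: [0, 3, 14, 16, 18].
(χ(G) = 2 ≤ 4.)

Yes, G is 4-colorable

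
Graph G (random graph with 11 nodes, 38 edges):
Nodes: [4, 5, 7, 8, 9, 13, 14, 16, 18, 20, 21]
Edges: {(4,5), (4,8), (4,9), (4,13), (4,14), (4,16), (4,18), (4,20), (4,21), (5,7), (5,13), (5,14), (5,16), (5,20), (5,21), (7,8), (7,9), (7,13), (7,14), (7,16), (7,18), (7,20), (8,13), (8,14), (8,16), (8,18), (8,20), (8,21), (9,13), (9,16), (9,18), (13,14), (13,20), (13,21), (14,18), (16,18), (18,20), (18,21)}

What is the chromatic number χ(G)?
χ(G) = 4

Clique number ω(G) = 4 (lower bound: χ ≥ ω).
The clique on [4, 8, 16, 18] has size 4, forcing χ ≥ 4, and the coloring below uses 4 colors, so χ(G) = 4.
A valid 4-coloring: color 1: [4, 7]; color 2: [5, 8, 9]; color 3: [13, 18]; color 4: [14, 16, 20, 21].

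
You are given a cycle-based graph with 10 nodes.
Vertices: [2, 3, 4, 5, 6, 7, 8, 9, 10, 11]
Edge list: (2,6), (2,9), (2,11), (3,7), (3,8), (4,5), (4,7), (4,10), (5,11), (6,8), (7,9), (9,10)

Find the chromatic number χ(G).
χ(G) = 2

Clique number ω(G) = 2 (lower bound: χ ≥ ω).
The graph is bipartite (no odd cycle), so 2 colors suffice: χ(G) = 2.
A valid 2-coloring: color 1: [2, 5, 7, 8, 10]; color 2: [3, 4, 6, 9, 11].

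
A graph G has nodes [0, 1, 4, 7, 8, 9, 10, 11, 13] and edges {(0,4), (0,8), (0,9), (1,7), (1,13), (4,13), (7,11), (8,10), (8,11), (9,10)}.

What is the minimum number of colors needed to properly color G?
Clique number ω(G) = 2 (lower bound: χ ≥ ω).
Odd cycle [7, 11, 8, 0, 4, 13, 1] needs 3 colors (χ ≥ 3).
The coloring below uses 3 colors, so χ(G) = 3.
A valid 3-coloring: color 1: [7, 8, 9, 13]; color 2: [0, 1, 10, 11]; color 3: [4].

χ(G) = 3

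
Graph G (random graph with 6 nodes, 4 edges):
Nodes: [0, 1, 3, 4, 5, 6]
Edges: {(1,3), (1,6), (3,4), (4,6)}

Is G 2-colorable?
Yes, G is 2-colorable

A valid 2-coloring: color 1: [0, 1, 4, 5]; color 2: [3, 6].
(χ(G) = 2 ≤ 2.)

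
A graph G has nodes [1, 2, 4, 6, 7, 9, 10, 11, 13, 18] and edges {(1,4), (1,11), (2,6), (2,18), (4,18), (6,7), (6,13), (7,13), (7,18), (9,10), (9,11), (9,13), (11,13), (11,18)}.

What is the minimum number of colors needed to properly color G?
χ(G) = 3

Clique number ω(G) = 3 (lower bound: χ ≥ ω).
The clique on [6, 7, 13] has size 3, forcing χ ≥ 3, and the coloring below uses 3 colors, so χ(G) = 3.
A valid 3-coloring: color 1: [1, 10, 13, 18]; color 2: [4, 6, 11]; color 3: [2, 7, 9].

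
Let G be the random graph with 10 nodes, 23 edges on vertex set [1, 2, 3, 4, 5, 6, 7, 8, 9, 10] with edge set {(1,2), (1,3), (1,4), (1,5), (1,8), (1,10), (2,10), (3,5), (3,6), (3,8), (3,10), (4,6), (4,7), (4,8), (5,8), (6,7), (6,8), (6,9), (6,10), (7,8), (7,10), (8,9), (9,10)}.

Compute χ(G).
χ(G) = 4

Clique number ω(G) = 4 (lower bound: χ ≥ ω).
The clique on [1, 3, 5, 8] has size 4, forcing χ ≥ 4, and the coloring below uses 4 colors, so χ(G) = 4.
A valid 4-coloring: color 1: [8, 10]; color 2: [1, 6]; color 3: [2, 3, 4, 9]; color 4: [5, 7].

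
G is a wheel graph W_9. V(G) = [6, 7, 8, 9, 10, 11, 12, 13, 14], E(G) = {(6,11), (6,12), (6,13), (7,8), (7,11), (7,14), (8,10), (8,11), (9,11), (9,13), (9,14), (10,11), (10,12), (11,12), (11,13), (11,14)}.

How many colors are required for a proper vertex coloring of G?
χ(G) = 3

Clique number ω(G) = 3 (lower bound: χ ≥ ω).
The clique on [6, 11, 12] has size 3, forcing χ ≥ 3, and the coloring below uses 3 colors, so χ(G) = 3.
A valid 3-coloring: color 1: [11]; color 2: [8, 12, 13, 14]; color 3: [6, 7, 9, 10].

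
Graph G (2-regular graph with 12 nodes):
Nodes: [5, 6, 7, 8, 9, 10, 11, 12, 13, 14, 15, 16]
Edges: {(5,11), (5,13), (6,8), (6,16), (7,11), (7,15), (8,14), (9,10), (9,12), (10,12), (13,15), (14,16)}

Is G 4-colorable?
Yes, G is 4-colorable

A valid 4-coloring: color 1: [5, 6, 10, 14, 15]; color 2: [8, 9, 11, 13, 16]; color 3: [7, 12].
(χ(G) = 3 ≤ 4.)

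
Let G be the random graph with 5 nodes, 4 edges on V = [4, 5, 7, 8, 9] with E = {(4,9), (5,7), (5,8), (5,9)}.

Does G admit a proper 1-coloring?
Edge (4,9) forces its endpoints to differ, so 1 color is not enough.

No, G is not 1-colorable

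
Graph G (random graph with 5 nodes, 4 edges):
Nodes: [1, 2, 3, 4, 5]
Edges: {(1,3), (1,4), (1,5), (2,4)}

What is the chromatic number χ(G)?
χ(G) = 2

Clique number ω(G) = 2 (lower bound: χ ≥ ω).
The graph is bipartite (no odd cycle), so 2 colors suffice: χ(G) = 2.
A valid 2-coloring: color 1: [1, 2]; color 2: [3, 4, 5].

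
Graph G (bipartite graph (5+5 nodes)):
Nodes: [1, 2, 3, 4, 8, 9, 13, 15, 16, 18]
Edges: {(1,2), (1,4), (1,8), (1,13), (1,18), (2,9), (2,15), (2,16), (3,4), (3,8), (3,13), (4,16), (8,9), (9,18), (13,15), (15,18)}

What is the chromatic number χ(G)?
χ(G) = 2

Clique number ω(G) = 2 (lower bound: χ ≥ ω).
The graph is bipartite (no odd cycle), so 2 colors suffice: χ(G) = 2.
A valid 2-coloring: color 1: [1, 3, 9, 15, 16]; color 2: [2, 4, 8, 13, 18].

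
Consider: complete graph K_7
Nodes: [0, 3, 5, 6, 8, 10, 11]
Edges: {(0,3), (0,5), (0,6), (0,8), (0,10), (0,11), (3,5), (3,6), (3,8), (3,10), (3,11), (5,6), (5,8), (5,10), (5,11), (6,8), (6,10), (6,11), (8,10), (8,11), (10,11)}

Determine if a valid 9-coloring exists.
Yes, G is 9-colorable

A valid 9-coloring: color 1: [11]; color 2: [3]; color 3: [8]; color 4: [0]; color 5: [10]; color 6: [6]; color 7: [5].
(χ(G) = 7 ≤ 9.)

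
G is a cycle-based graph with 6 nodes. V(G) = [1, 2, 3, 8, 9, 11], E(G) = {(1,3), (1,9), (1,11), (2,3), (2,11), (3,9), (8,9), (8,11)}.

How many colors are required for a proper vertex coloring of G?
χ(G) = 3

Clique number ω(G) = 3 (lower bound: χ ≥ ω).
The clique on [1, 3, 9] has size 3, forcing χ ≥ 3, and the coloring below uses 3 colors, so χ(G) = 3.
A valid 3-coloring: color 1: [3, 11]; color 2: [1, 2, 8]; color 3: [9].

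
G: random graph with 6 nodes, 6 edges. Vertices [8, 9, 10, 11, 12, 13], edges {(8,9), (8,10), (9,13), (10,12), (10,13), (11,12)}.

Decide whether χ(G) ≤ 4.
Yes, G is 4-colorable

A valid 4-coloring: color 1: [9, 10, 11]; color 2: [8, 12, 13].
(χ(G) = 2 ≤ 4.)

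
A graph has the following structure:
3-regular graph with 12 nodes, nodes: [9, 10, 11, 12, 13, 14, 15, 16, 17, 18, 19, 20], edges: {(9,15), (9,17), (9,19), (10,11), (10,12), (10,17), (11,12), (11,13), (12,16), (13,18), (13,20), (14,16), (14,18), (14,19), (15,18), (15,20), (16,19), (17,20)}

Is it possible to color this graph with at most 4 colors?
A valid 4-coloring: color 1: [12, 13, 15, 17, 19]; color 2: [9, 10, 16, 18, 20]; color 3: [11, 14].
(χ(G) = 3 ≤ 4.)

Yes, G is 4-colorable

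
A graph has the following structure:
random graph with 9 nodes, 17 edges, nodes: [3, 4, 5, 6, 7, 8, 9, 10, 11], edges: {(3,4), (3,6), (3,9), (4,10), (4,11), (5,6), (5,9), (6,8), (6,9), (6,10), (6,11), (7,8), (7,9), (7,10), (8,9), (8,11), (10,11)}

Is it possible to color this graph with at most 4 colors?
A valid 4-coloring: color 1: [4, 6, 7]; color 2: [9, 11]; color 3: [3, 5, 8, 10].
(χ(G) = 3 ≤ 4.)

Yes, G is 4-colorable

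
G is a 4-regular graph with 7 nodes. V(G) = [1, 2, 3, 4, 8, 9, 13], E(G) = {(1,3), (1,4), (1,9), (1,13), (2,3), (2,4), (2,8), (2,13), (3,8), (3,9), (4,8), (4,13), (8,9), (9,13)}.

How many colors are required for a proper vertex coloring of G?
Clique number ω(G) = 3 (lower bound: χ ≥ ω).
Suppose a proper 3-coloring c exists. The clique [1, 3, 9] takes 3 distinct colors; by symmetry let c(1) = 1, c(3) = 2, c(9) = 3.
- Vertex 8: neighbors [3, 9] already have colors [2, 3] ⇒ c(8) = 1.
- Vertex 2: neighbors [8, 3] already have colors [1, 2] ⇒ c(2) = 3.
- Vertex 4: neighbors [1, 2] already have colors [1, 3] ⇒ c(4) = 2.
- Vertex 13: neighbors [1, 4, 2] already have colors [1, 2, 3] — all 3 colors blocked. Contradiction.
The forced assignments end in a contradiction, so G has no proper 3-coloring (χ ≥ 4).
The coloring below uses 4 colors, so χ(G) = 4.
A valid 4-coloring: color 1: [1, 8]; color 2: [2, 9]; color 3: [3, 4]; color 4: [13].

χ(G) = 4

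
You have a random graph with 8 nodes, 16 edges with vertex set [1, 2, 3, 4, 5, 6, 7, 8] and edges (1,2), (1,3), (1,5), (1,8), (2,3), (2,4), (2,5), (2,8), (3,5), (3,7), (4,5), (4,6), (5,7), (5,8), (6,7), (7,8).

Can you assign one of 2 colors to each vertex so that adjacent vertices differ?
The clique on vertices [1, 2, 5, 8] has size 4 > 2, so it alone needs 4 colors.

No, G is not 2-colorable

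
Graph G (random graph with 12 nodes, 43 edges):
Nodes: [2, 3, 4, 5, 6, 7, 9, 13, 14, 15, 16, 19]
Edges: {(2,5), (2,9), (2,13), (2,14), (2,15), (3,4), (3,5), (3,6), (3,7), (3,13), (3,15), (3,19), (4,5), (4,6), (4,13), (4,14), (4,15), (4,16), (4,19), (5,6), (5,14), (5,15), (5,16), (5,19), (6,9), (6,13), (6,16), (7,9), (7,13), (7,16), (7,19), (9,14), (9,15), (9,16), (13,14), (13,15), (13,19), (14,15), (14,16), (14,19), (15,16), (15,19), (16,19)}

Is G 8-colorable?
Yes, G is 8-colorable

A valid 8-coloring: color 1: [6, 7, 15]; color 2: [13, 16]; color 3: [5, 9]; color 4: [2, 4]; color 5: [19]; color 6: [3, 14].
(χ(G) = 6 ≤ 8.)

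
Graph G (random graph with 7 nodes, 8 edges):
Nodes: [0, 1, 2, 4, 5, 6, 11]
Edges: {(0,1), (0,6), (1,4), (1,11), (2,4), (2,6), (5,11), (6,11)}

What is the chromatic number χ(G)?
χ(G) = 3

Clique number ω(G) = 2 (lower bound: χ ≥ ω).
Odd cycle [4, 2, 6, 0, 1] needs 3 colors (χ ≥ 3).
The coloring below uses 3 colors, so χ(G) = 3.
A valid 3-coloring: color 1: [0, 4, 11]; color 2: [1, 5, 6]; color 3: [2].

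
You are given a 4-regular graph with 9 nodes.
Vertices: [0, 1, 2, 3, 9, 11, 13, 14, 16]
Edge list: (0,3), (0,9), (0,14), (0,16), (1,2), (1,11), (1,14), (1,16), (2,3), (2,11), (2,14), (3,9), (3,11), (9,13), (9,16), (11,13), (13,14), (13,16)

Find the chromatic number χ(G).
χ(G) = 4

Clique number ω(G) = 3 (lower bound: χ ≥ ω).
Suppose a proper 3-coloring c exists. The clique [0, 3, 9] takes 3 distinct colors; by symmetry let c(0) = 1, c(3) = 2, c(9) = 3.
- Vertex 16: neighbors [0, 9] already have colors [1, 3] ⇒ c(16) = 2.
- Vertex 13: neighbors [16, 9] already have colors [2, 3] ⇒ c(13) = 1.
- Vertex 11: neighbors [13, 3] already have colors [1, 2] ⇒ c(11) = 3.
- Vertex 1: neighbors [16, 11] already have colors [2, 3] ⇒ c(1) = 1.
- Vertex 2: neighbors [1, 3, 11] already have colors [1, 2, 3] — all 3 colors blocked. Contradiction.
The forced assignments end in a contradiction, so G has no proper 3-coloring (χ ≥ 4).
The coloring below uses 4 colors, so χ(G) = 4.
A valid 4-coloring: color 1: [0, 2, 13]; color 2: [3, 14, 16]; color 3: [9, 11]; color 4: [1].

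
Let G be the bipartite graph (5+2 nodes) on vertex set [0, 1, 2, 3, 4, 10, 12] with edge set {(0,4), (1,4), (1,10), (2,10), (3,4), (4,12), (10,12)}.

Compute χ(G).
Clique number ω(G) = 2 (lower bound: χ ≥ ω).
The graph is bipartite (no odd cycle), so 2 colors suffice: χ(G) = 2.
A valid 2-coloring: color 1: [4, 10]; color 2: [0, 1, 2, 3, 12].

χ(G) = 2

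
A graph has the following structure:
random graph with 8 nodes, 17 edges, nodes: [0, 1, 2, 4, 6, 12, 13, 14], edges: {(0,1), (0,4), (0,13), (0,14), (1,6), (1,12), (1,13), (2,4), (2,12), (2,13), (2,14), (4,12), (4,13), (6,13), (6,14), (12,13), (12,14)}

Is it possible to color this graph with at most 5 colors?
A valid 5-coloring: color 1: [13, 14]; color 2: [0, 6, 12]; color 3: [1, 4]; color 4: [2].
(χ(G) = 4 ≤ 5.)

Yes, G is 5-colorable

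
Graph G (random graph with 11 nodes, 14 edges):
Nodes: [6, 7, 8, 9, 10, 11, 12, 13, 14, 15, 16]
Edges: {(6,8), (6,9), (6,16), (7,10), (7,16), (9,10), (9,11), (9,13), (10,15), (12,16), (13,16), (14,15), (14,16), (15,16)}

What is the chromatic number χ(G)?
χ(G) = 3

Clique number ω(G) = 3 (lower bound: χ ≥ ω).
The clique on [14, 15, 16] has size 3, forcing χ ≥ 3, and the coloring below uses 3 colors, so χ(G) = 3.
A valid 3-coloring: color 1: [8, 9, 16]; color 2: [6, 10, 11, 12, 13, 14]; color 3: [7, 15].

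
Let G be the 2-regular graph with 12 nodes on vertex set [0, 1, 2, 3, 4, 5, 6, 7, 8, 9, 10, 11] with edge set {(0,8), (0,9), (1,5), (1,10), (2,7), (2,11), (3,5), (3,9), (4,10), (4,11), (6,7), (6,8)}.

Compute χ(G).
χ(G) = 2

Clique number ω(G) = 2 (lower bound: χ ≥ ω).
The graph is bipartite (no odd cycle), so 2 colors suffice: χ(G) = 2.
A valid 2-coloring: color 1: [0, 1, 2, 3, 4, 6]; color 2: [5, 7, 8, 9, 10, 11].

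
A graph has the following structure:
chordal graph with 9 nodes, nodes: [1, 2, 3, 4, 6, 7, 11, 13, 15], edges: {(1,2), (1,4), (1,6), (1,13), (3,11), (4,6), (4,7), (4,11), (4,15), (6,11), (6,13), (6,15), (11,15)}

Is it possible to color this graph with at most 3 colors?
No, G is not 3-colorable

The clique on vertices [4, 6, 11, 15] has size 4 > 3, so it alone needs 4 colors.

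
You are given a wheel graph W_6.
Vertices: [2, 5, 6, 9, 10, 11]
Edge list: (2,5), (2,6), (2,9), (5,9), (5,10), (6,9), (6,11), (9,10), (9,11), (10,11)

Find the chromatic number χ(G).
Clique number ω(G) = 3 (lower bound: χ ≥ ω).
Odd cycle [10, 5, 2, 6, 11] needs 3 colors (χ ≥ 3).
Vertex 9 is adjacent to every vertex of [2, 5, 6, 10, 11], which already need 3 colors among themselves, so 9 needs a new color (χ ≥ 4).
The coloring below uses 4 colors, so χ(G) = 4.
A valid 4-coloring: color 1: [9]; color 2: [6, 10]; color 3: [5, 11]; color 4: [2].

χ(G) = 4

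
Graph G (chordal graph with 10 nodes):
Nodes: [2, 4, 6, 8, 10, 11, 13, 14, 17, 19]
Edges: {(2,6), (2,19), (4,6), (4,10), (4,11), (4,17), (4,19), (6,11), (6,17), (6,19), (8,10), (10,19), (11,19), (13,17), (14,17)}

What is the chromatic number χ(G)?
χ(G) = 4

Clique number ω(G) = 4 (lower bound: χ ≥ ω).
The clique on [4, 6, 11, 19] has size 4, forcing χ ≥ 4, and the coloring below uses 4 colors, so χ(G) = 4.
A valid 4-coloring: color 1: [8, 17, 19]; color 2: [2, 4, 13, 14]; color 3: [6, 10]; color 4: [11].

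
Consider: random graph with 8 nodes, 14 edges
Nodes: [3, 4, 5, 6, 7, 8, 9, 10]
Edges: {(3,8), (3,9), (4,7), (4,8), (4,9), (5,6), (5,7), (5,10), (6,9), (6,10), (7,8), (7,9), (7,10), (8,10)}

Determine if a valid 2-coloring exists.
The clique on vertices [5, 6, 10] has size 3 > 2, so it alone needs 3 colors.

No, G is not 2-colorable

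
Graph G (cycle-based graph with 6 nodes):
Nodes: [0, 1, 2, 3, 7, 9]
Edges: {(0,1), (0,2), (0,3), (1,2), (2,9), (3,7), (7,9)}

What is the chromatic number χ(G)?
Clique number ω(G) = 3 (lower bound: χ ≥ ω).
The clique on [0, 1, 2] has size 3, forcing χ ≥ 3, and the coloring below uses 3 colors, so χ(G) = 3.
A valid 3-coloring: color 1: [2, 3]; color 2: [0, 7]; color 3: [1, 9].

χ(G) = 3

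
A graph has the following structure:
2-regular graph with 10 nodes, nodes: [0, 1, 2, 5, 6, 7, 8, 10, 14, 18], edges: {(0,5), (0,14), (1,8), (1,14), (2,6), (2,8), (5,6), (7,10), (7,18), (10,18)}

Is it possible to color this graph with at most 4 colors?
Yes, G is 4-colorable

A valid 4-coloring: color 1: [1, 2, 5, 18]; color 2: [6, 7, 8, 14]; color 3: [0, 10].
(χ(G) = 3 ≤ 4.)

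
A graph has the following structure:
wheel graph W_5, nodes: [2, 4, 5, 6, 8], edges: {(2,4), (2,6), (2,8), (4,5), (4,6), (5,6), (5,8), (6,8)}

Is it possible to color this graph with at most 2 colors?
The clique on vertices [2, 6, 8] has size 3 > 2, so it alone needs 3 colors.

No, G is not 2-colorable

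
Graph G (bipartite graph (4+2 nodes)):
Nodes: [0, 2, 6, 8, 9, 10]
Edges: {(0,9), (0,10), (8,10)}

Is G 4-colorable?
Yes, G is 4-colorable

A valid 4-coloring: color 1: [0, 2, 6, 8]; color 2: [9, 10].
(χ(G) = 2 ≤ 4.)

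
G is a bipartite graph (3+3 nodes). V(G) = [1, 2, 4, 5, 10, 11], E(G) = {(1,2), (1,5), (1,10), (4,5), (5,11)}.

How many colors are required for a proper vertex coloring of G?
χ(G) = 2

Clique number ω(G) = 2 (lower bound: χ ≥ ω).
The graph is bipartite (no odd cycle), so 2 colors suffice: χ(G) = 2.
A valid 2-coloring: color 1: [1, 4, 11]; color 2: [2, 5, 10].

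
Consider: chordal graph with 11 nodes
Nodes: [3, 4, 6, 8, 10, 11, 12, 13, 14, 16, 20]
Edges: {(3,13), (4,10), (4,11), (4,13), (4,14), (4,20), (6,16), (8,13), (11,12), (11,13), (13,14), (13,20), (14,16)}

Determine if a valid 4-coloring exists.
Yes, G is 4-colorable

A valid 4-coloring: color 1: [10, 12, 13, 16]; color 2: [3, 4, 6, 8]; color 3: [11, 14, 20].
(χ(G) = 3 ≤ 4.)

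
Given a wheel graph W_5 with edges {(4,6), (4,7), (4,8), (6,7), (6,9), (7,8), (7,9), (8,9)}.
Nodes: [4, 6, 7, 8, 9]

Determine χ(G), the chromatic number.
Clique number ω(G) = 3 (lower bound: χ ≥ ω).
The clique on [7, 8, 9] has size 3, forcing χ ≥ 3, and the coloring below uses 3 colors, so χ(G) = 3.
A valid 3-coloring: color 1: [7]; color 2: [4, 9]; color 3: [6, 8].

χ(G) = 3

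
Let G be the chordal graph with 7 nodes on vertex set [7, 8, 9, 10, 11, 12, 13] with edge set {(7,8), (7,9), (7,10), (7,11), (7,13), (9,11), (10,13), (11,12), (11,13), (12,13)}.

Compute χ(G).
χ(G) = 3

Clique number ω(G) = 3 (lower bound: χ ≥ ω).
The clique on [11, 12, 13] has size 3, forcing χ ≥ 3, and the coloring below uses 3 colors, so χ(G) = 3.
A valid 3-coloring: color 1: [7, 12]; color 2: [8, 10, 11]; color 3: [9, 13].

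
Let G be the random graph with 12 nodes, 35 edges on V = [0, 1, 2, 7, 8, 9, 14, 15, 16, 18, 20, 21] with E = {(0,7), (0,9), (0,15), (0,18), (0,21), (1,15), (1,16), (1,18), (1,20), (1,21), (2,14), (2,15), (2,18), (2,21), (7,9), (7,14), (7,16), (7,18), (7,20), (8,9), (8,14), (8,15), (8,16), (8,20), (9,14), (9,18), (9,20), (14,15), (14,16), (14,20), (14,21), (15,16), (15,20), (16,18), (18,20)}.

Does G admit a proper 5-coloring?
Yes, G is 5-colorable

A valid 5-coloring: color 1: [14, 18]; color 2: [0, 2, 16, 20]; color 3: [9, 15, 21]; color 4: [1, 7, 8].
(χ(G) = 4 ≤ 5.)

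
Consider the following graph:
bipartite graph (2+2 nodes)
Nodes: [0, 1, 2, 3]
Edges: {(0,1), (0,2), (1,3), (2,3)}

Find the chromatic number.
χ(G) = 2

Clique number ω(G) = 2 (lower bound: χ ≥ ω).
The graph is bipartite (no odd cycle), so 2 colors suffice: χ(G) = 2.
A valid 2-coloring: color 1: [0, 3]; color 2: [1, 2].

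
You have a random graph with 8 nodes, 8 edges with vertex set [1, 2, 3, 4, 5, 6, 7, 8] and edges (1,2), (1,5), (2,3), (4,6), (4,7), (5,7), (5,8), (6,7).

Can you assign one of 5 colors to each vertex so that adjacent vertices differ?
Yes, G is 5-colorable

A valid 5-coloring: color 1: [1, 3, 7, 8]; color 2: [2, 4, 5]; color 3: [6].
(χ(G) = 3 ≤ 5.)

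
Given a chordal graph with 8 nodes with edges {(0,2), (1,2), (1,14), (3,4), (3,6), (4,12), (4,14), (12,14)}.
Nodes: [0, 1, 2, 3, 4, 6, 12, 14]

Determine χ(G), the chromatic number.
Clique number ω(G) = 3 (lower bound: χ ≥ ω).
The clique on [4, 12, 14] has size 3, forcing χ ≥ 3, and the coloring below uses 3 colors, so χ(G) = 3.
A valid 3-coloring: color 1: [2, 3, 14]; color 2: [0, 1, 4, 6]; color 3: [12].

χ(G) = 3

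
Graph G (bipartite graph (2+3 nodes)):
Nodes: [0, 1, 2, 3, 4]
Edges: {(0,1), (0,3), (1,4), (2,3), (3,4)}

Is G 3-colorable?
Yes, G is 3-colorable

A valid 3-coloring: color 1: [1, 3]; color 2: [0, 2, 4].
(χ(G) = 2 ≤ 3.)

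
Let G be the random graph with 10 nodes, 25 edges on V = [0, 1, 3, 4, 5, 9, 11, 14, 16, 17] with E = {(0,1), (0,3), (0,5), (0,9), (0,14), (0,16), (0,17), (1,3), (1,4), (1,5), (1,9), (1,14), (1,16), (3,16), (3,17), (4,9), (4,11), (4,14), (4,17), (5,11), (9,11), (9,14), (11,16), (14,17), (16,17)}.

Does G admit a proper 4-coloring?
Yes, G is 4-colorable

A valid 4-coloring: color 1: [0, 4]; color 2: [1, 11, 17]; color 3: [5, 9, 16]; color 4: [3, 14].
(χ(G) = 4 ≤ 4.)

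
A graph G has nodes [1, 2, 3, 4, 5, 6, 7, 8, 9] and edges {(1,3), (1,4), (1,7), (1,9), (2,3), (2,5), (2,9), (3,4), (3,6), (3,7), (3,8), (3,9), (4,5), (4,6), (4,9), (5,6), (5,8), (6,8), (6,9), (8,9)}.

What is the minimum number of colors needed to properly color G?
Clique number ω(G) = 4 (lower bound: χ ≥ ω).
The clique on [3, 6, 8, 9] has size 4, forcing χ ≥ 4, and the coloring below uses 4 colors, so χ(G) = 4.
A valid 4-coloring: color 1: [3, 5]; color 2: [7, 9]; color 3: [1, 2, 6]; color 4: [4, 8].

χ(G) = 4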